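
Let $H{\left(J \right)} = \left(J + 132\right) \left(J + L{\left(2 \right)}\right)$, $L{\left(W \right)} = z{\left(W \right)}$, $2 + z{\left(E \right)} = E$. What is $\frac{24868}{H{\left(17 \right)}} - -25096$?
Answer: $\frac{63593036}{2533} \approx 25106.0$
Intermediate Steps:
$z{\left(E \right)} = -2 + E$
$L{\left(W \right)} = -2 + W$
$H{\left(J \right)} = J \left(132 + J\right)$ ($H{\left(J \right)} = \left(J + 132\right) \left(J + \left(-2 + 2\right)\right) = \left(132 + J\right) \left(J + 0\right) = \left(132 + J\right) J = J \left(132 + J\right)$)
$\frac{24868}{H{\left(17 \right)}} - -25096 = \frac{24868}{17 \left(132 + 17\right)} - -25096 = \frac{24868}{17 \cdot 149} + 25096 = \frac{24868}{2533} + 25096 = \frac{63593036}{2533}$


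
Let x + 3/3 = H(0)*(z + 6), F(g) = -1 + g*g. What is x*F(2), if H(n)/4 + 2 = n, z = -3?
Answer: -75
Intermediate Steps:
H(n) = -8 + 4*n
F(g) = -1 + g**2
x = -25 (x = -1 + (-8 + 4*0)*(-3 + 6) = -1 + (-8 + 0)*3 = -1 - 8*3 = -1 - 24 = -25)
x*F(2) = -25*(-1 + 2**2) = -25*(-1 + 4) = -25*3 = -75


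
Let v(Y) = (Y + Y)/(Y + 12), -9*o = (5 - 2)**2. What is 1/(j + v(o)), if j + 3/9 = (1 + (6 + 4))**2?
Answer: 33/3976 ≈ 0.0082998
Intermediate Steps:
o = -1 (o = -(5 - 2)**2/9 = -1/9*3**2 = -1/9*9 = -1)
v(Y) = 2*Y/(12 + Y) (v(Y) = (2*Y)/(12 + Y) = 2*Y/(12 + Y))
j = 362/3 (j = -1/3 + (1 + (6 + 4))**2 = -1/3 + (1 + 10)**2 = -1/3 + 11**2 = -1/3 + 121 = 362/3 ≈ 120.67)
1/(j + v(o)) = 1/(362/3 + 2*(-1)/(12 - 1)) = 1/(362/3 + 2*(-1)/11) = 1/(362/3 + 2*(-1)*(1/11)) = 1/(362/3 - 2/11) = 1/(3976/33) = 33/3976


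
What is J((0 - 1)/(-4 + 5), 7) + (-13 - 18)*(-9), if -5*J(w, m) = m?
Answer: 1388/5 ≈ 277.60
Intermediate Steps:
J(w, m) = -m/5
J((0 - 1)/(-4 + 5), 7) + (-13 - 18)*(-9) = -1/5*7 + (-13 - 18)*(-9) = -7/5 - 31*(-9) = -7/5 + 279 = 1388/5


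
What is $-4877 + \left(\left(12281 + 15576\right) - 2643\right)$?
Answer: $20337$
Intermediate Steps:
$-4877 + \left(\left(12281 + 15576\right) - 2643\right) = -4877 + \left(27857 - 2643\right) = -4877 + 25214 = 20337$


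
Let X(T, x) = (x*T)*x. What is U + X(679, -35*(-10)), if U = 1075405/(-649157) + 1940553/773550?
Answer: 4640892332324850119/55795044150 ≈ 8.3177e+7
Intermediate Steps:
X(T, x) = T*x² (X(T, x) = (T*x)*x = T*x²)
U = 47538225119/55795044150 (U = 1075405*(-1/649157) + 1940553*(1/773550) = -1075405/649157 + 215617/85950 = 47538225119/55795044150 ≈ 0.85202)
U + X(679, -35*(-10)) = 47538225119/55795044150 + 679*(-35*(-10))² = 47538225119/55795044150 + 679*350² = 47538225119/55795044150 + 679*122500 = 47538225119/55795044150 + 83177500 = 4640892332324850119/55795044150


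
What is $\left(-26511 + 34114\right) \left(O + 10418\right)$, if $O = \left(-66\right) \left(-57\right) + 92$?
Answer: $108510016$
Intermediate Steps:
$O = 3854$ ($O = 3762 + 92 = 3854$)
$\left(-26511 + 34114\right) \left(O + 10418\right) = \left(-26511 + 34114\right) \left(3854 + 10418\right) = 7603 \cdot 14272 = 108510016$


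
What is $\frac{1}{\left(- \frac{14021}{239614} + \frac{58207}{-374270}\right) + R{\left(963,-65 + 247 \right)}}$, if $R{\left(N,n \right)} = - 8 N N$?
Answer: $- \frac{22420082945}{166333524003686582} \approx -1.3479 \cdot 10^{-7}$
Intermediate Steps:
$R{\left(N,n \right)} = - 8 N^{2}$
$\frac{1}{\left(- \frac{14021}{239614} + \frac{58207}{-374270}\right) + R{\left(963,-65 + 247 \right)}} = \frac{1}{\left(- \frac{14021}{239614} + \frac{58207}{-374270}\right) - 8 \cdot 963^{2}} = \frac{1}{\left(\left(-14021\right) \frac{1}{239614} + 58207 \left(- \frac{1}{374270}\right)\right) - 7418952} = \frac{1}{\left(- \frac{14021}{239614} - \frac{58207}{374270}\right) - 7418952} = \frac{1}{- \frac{4798712942}{22420082945} - 7418952} = \frac{1}{- \frac{166333524003686582}{22420082945}} = - \frac{22420082945}{166333524003686582}$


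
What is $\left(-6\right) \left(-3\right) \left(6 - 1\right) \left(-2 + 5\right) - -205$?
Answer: $475$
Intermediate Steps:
$\left(-6\right) \left(-3\right) \left(6 - 1\right) \left(-2 + 5\right) - -205 = 18 \cdot 5 \cdot 3 + 205 = 18 \cdot 15 + 205 = 270 + 205 = 475$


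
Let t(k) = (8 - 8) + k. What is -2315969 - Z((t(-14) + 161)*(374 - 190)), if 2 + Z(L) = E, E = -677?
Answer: -2315290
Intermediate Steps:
t(k) = k (t(k) = 0 + k = k)
Z(L) = -679 (Z(L) = -2 - 677 = -679)
-2315969 - Z((t(-14) + 161)*(374 - 190)) = -2315969 - 1*(-679) = -2315969 + 679 = -2315290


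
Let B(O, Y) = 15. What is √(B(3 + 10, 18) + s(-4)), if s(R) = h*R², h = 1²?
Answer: √31 ≈ 5.5678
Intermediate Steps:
h = 1
s(R) = R² (s(R) = 1*R² = R²)
√(B(3 + 10, 18) + s(-4)) = √(15 + (-4)²) = √(15 + 16) = √31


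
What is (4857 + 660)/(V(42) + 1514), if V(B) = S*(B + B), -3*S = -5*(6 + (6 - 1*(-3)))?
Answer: 5517/3614 ≈ 1.5266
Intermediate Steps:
S = 25 (S = -(-5)*(6 + (6 - 1*(-3)))/3 = -(-5)*(6 + (6 + 3))/3 = -(-5)*(6 + 9)/3 = -(-5)*15/3 = -⅓*(-75) = 25)
V(B) = 50*B (V(B) = 25*(B + B) = 25*(2*B) = 50*B)
(4857 + 660)/(V(42) + 1514) = (4857 + 660)/(50*42 + 1514) = 5517/(2100 + 1514) = 5517/3614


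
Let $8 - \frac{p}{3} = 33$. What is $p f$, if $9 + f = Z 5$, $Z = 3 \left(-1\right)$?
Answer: $1800$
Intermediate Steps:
$p = -75$ ($p = 24 - 99 = -75$)
$Z = -3$
$f = -24$ ($f = -9 - 15 = -24$)
$p f = \left(-75\right) \left(-24\right) = 1800$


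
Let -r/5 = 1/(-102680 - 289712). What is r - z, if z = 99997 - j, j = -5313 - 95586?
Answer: -78829983227/392392 ≈ -2.0090e+5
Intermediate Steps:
j = -100899
r = 5/392392 (r = -5/(-102680 - 289712) = -5/(-392392) = -5*(-1/392392) = 5/392392 ≈ 1.2742e-5)
z = 200896 (z = 99997 - 1*(-100899) = 99997 + 100899 = 200896)
r - z = 5/392392 - 1*200896 = 5/392392 - 200896 = -78829983227/392392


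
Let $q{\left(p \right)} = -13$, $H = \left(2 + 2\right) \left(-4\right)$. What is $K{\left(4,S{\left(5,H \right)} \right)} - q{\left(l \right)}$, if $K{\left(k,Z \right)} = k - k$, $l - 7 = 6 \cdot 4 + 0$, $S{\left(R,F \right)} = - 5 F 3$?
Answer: $13$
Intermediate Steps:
$H = -16$ ($H = 4 \left(-4\right) = -16$)
$S{\left(R,F \right)} = - 15 F$
$l = 31$ ($l = 7 + \left(6 \cdot 4 + 0\right) = 7 + \left(24 + 0\right) = 7 + 24 = 31$)
$K{\left(k,Z \right)} = 0$
$K{\left(4,S{\left(5,H \right)} \right)} - q{\left(l \right)} = 0 - -13 = 0 + 13 = 13$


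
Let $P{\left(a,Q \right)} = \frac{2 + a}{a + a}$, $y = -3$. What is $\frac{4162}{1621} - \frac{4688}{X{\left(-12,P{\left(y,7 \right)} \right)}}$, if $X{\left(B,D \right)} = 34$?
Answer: $- \frac{3728870}{27557} \approx -135.31$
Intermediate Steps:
$P{\left(a,Q \right)} = \frac{2 + a}{2 a}$
$\frac{4162}{1621} - \frac{4688}{X{\left(-12,P{\left(y,7 \right)} \right)}} = \frac{4162}{1621} - \frac{4688}{34} = 4162 \cdot \frac{1}{1621} - \frac{2344}{17} = \frac{4162}{1621} - \frac{2344}{17} = - \frac{3728870}{27557}$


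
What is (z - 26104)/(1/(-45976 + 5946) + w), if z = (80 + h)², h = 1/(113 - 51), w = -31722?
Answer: 1515781083825/2440616452442 ≈ 0.62107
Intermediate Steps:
h = 1/62 ≈ 0.016129
z = 24611521/3844 (z = (80 + 1/62)² = (4961/62)² = 24611521/3844 ≈ 6402.6)
(z - 26104)/(1/(-45976 + 5946) + w) = (24611521/3844 - 26104)/(1/(-45976 + 5946) - 31722) = -75732255/(3844*(1/(-40030) - 31722)) = -75732255/(3844*(-1/40030 - 31722)) = -75732255/(3844*(-1269831661/40030)) = -75732255/3844*(-40030/1269831661) = 1515781083825/2440616452442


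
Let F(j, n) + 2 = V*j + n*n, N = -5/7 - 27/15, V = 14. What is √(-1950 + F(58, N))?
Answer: 2*I*√347189/35 ≈ 33.67*I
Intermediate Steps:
N = -88/35 (N = -5*⅐ - 27*1/15 = -5/7 - 9/5 = -88/35 ≈ -2.5143)
F(j, n) = -2 + n² + 14*j (F(j, n) = -2 + (14*j + n*n) = -2 + (14*j + n²) = -2 + (n² + 14*j) = -2 + n² + 14*j)
√(-1950 + F(58, N)) = √(-1950 + (-2 + (-88/35)² + 14*58)) = √(-1950 + (-2 + 7744/1225 + 812)) = √(-1950 + 999994/1225) = √(-1388756/1225) = 2*I*√347189/35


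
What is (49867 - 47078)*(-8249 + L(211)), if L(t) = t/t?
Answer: -23003672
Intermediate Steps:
L(t) = 1
(49867 - 47078)*(-8249 + L(211)) = (49867 - 47078)*(-8249 + 1) = 2789*(-8248) = -23003672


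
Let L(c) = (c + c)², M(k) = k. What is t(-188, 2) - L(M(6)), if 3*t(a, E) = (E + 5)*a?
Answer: -1748/3 ≈ -582.67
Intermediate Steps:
L(c) = 4*c² (L(c) = (2*c)² = 4*c²)
t(a, E) = a*(5 + E)/3 (t(a, E) = ((E + 5)*a)/3 = ((5 + E)*a)/3 = (a*(5 + E))/3 = a*(5 + E)/3)
t(-188, 2) - L(M(6)) = (⅓)*(-188)*(5 + 2) - 4*6² = (⅓)*(-188)*7 - 4*36 = -1316/3 - 1*144 = -1316/3 - 144 = -1748/3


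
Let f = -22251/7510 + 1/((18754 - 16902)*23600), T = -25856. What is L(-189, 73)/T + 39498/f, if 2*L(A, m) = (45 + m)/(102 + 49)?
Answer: -5061815538772566421771/379700179178808064 ≈ -13331.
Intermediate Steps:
L(A, m) = 45/302 + m/302 (L(A, m) = ((45 + m)/(102 + 49))/2 = ((45 + m)/151)/2 = ((45 + m)*(1/151))/2 = (45/151 + m/151)/2 = 45/302 + m/302)
f = -97252889969/32824107200 (f = -22251*1/7510 + (1/23600)/1852 = -22251/7510 + (1/1852)*(1/23600) = -22251/7510 + 1/43707200 = -97252889969/32824107200 ≈ -2.9628)
L(-189, 73)/T + 39498/f = (45/302 + (1/302)*73)/(-25856) + 39498/(-97252889969/32824107200) = (45/302 + 73/302)*(-1/25856) + 39498*(-32824107200/97252889969) = (59/151)*(-1/25856) - 1296486586185600/97252889969 = -59/3904256 - 1296486586185600/97252889969 = -5061815538772566421771/379700179178808064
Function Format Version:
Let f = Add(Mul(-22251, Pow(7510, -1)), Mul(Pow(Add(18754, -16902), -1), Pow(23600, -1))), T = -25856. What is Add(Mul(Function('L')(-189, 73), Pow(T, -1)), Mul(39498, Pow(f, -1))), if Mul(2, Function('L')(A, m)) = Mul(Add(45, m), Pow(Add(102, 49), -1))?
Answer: Rational(-5061815538772566421771, 379700179178808064) ≈ -13331.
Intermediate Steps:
Function('L')(A, m) = Add(Rational(45, 302), Mul(Rational(1, 302), m)) (Function('L')(A, m) = Mul(Rational(1, 2), Mul(Add(45, m), Pow(Add(102, 49), -1))) = Mul(Rational(1, 2), Mul(Add(45, m), Pow(151, -1))) = Mul(Rational(1, 2), Mul(Add(45, m), Rational(1, 151))) = Mul(Rational(1, 2), Add(Rational(45, 151), Mul(Rational(1, 151), m))) = Add(Rational(45, 302), Mul(Rational(1, 302), m)))
f = Rational(-97252889969, 32824107200) (f = Add(Mul(-22251, Rational(1, 7510)), Mul(Pow(1852, -1), Rational(1, 23600))) = Add(Rational(-22251, 7510), Mul(Rational(1, 1852), Rational(1, 23600))) = Add(Rational(-22251, 7510), Rational(1, 43707200)) = Rational(-97252889969, 32824107200) ≈ -2.9628)
Add(Mul(Function('L')(-189, 73), Pow(T, -1)), Mul(39498, Pow(f, -1))) = Add(Mul(Add(Rational(45, 302), Mul(Rational(1, 302), 73)), Pow(-25856, -1)), Mul(39498, Pow(Rational(-97252889969, 32824107200), -1))) = Add(Mul(Add(Rational(45, 302), Rational(73, 302)), Rational(-1, 25856)), Mul(39498, Rational(-32824107200, 97252889969))) = Add(Mul(Rational(59, 151), Rational(-1, 25856)), Rational(-1296486586185600, 97252889969)) = Add(Rational(-59, 3904256), Rational(-1296486586185600, 97252889969)) = Rational(-5061815538772566421771, 379700179178808064)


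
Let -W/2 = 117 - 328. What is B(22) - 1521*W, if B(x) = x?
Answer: -641840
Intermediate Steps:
W = 422 (W = -2*(117 - 328) = -2*(-211) = 422)
B(22) - 1521*W = 22 - 1521*422 = 22 - 641862 = -641840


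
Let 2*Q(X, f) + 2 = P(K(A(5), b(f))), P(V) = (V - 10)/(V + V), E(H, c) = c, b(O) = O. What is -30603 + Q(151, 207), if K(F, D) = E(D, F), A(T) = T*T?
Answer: -612077/20 ≈ -30604.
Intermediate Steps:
A(T) = T²
K(F, D) = F
P(V) = (-10 + V)/(2*V) (P(V) = (-10 + V)/((2*V)) = (-10 + V)*(1/(2*V)) = (-10 + V)/(2*V))
Q(X, f) = -17/20 (Q(X, f) = -1 + ((-10 + 5²)/(2*(5²)))/2 = -1 + ((½)*(-10 + 25)/25)/2 = -1 + ((½)*(1/25)*15)/2 = -1 + (½)*(3/10) = -1 + 3/20 = -17/20)
-30603 + Q(151, 207) = -30603 - 17/20 = -612077/20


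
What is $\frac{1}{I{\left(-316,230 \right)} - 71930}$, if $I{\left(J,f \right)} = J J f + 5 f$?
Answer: $\frac{1}{22896100} \approx 4.3676 \cdot 10^{-8}$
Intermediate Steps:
$I{\left(J,f \right)} = 5 f + f J^{2}$ ($I{\left(J,f \right)} = J^{2} f + 5 f = f J^{2} + 5 f = 5 f + f J^{2}$)
$\frac{1}{I{\left(-316,230 \right)} - 71930} = \frac{1}{230 \left(5 + \left(-316\right)^{2}\right) - 71930} = \frac{1}{230 \left(5 + 99856\right) - 71930} = \frac{1}{230 \cdot 99861 - 71930} = \frac{1}{22968030 - 71930} = \frac{1}{22896100}$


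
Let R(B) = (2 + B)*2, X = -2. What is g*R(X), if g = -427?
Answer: 0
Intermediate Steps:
R(B) = 4 + 2*B
g*R(X) = -427*(4 + 2*(-2)) = -427*(4 - 4) = -427*0 = 0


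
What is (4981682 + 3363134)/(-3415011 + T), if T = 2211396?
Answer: -8344816/1203615 ≈ -6.9331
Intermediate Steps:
(4981682 + 3363134)/(-3415011 + T) = (4981682 + 3363134)/(-3415011 + 2211396) = 8344816/(-1203615) = 8344816*(-1/1203615) = -8344816/1203615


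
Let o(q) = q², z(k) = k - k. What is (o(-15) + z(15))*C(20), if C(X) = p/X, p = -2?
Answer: -45/2 ≈ -22.500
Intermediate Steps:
z(k) = 0
C(X) = -2/X
(o(-15) + z(15))*C(20) = ((-15)² + 0)*(-2/20) = (225 + 0)*(-2*1/20) = 225*(-⅒) = -45/2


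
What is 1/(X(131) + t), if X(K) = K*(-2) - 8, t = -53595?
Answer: -1/53865 ≈ -1.8565e-5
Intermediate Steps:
X(K) = -8 - 2*K (X(K) = -2*K - 8 = -8 - 2*K)
1/(X(131) + t) = 1/((-8 - 2*131) - 53595) = 1/((-8 - 262) - 53595) = 1/(-270 - 53595) = 1/(-53865) = -1/53865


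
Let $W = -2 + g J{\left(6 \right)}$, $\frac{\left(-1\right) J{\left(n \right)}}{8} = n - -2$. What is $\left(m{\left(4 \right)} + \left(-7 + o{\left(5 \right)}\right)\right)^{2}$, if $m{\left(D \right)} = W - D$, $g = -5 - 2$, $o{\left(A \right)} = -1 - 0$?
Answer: $188356$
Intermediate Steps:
$J{\left(n \right)} = -16 - 8 n$ ($J{\left(n \right)} = - 8 \left(n - -2\right) = - 8 \left(n + 2\right) = - 8 \left(2 + n\right) = -16 - 8 n$)
$o{\left(A \right)} = -1$ ($o{\left(A \right)} = -1 + 0 = -1$)
$g = -7$
$W = 446$ ($W = -2 - 7 \left(-16 - 48\right) = -2 - -448 = -2 + 448 = 446$)
$m{\left(D \right)} = 446 - D$
$\left(m{\left(4 \right)} + \left(-7 + o{\left(5 \right)}\right)\right)^{2} = \left(\left(446 - 4\right) - 8\right)^{2} = \left(442 - 8\right)^{2} = 434^{2} = 188356$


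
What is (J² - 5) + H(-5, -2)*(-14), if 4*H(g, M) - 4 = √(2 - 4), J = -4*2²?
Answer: 237 - 7*I*√2/2 ≈ 237.0 - 4.9497*I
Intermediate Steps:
J = -16 (J = -4*4 = -16)
H(g, M) = 1 + I*√2/4 (H(g, M) = 1 + √(2 - 4)/4 = 1 + √(-2)/4 = 1 + (I*√2)/4 = 1 + I*√2/4)
(J² - 5) + H(-5, -2)*(-14) = ((-16)² - 5) + (1 + I*√2/4)*(-14) = (256 - 5) + (-14 - 7*I*√2/2) = 251 + (-14 - 7*I*√2/2) = 237 - 7*I*√2/2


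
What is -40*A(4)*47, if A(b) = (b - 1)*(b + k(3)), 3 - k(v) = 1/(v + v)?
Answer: -38540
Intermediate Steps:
k(v) = 3 - 1/(2*v) (k(v) = 3 - 1/(v + v) = 3 - 1/(2*v))
A(b) = (-1 + b)*(17/6 + b) (A(b) = (b - 1)*(b + (3 - 1/2/3)) = (-1 + b)*(b + (3 - 1/2*1/3)) = (-1 + b)*(b + (3 - 1/6)) = (-1 + b)*(b + 17/6) = (-1 + b)*(17/6 + b))
-40*A(4)*47 = -40*(-17/6 + 4**2 + (11/6)*4)*47 = -40*(-17/6 + 16 + 22/3)*47 = -40*41/2*47 = -820*47 = -38540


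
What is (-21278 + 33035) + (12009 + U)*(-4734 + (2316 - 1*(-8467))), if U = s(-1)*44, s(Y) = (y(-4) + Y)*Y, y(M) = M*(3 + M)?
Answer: 71855730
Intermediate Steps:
s(Y) = Y*(4 + Y) (s(Y) = (-4*(3 - 4) + Y)*Y = (-4*(-1) + Y)*Y = (4 + Y)*Y = Y*(4 + Y))
U = -132 (U = -(4 - 1)*44 = -1*3*44 = -3*44 = -132)
(-21278 + 33035) + (12009 + U)*(-4734 + (2316 - 1*(-8467))) = (-21278 + 33035) + (12009 - 132)*(-4734 + (2316 - 1*(-8467))) = 11757 + 11877*(-4734 + (2316 + 8467)) = 11757 + 11877*(-4734 + 10783) = 11757 + 11877*6049 = 11757 + 71843973 = 71855730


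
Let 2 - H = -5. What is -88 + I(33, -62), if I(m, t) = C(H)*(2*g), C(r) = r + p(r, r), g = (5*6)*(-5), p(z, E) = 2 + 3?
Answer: -3688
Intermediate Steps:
p(z, E) = 5
H = 7 (H = 2 - 1*(-5) = 2 + 5 = 7)
g = -150 (g = 30*(-5) = -150)
C(r) = 5 + r (C(r) = r + 5 = 5 + r)
I(m, t) = -3600 (I(m, t) = (5 + 7)*(2*(-150)) = 12*(-300) = -3600)
-88 + I(33, -62) = -88 - 3600 = -3688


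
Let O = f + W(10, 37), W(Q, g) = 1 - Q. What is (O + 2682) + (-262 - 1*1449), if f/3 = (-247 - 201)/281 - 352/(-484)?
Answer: 2965502/3091 ≈ 959.40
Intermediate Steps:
f = -8040/3091 (f = 3*((-247 - 201)/281 - 352/(-484)) = 3*(-448*1/281 - 352*(-1/484)) = 3*(-448/281 + 8/11) = 3*(-2680/3091) = -8040/3091 ≈ -2.6011)
O = -35859/3091 (O = -8040/3091 + (1 - 1*10) = -8040/3091 + (1 - 10) = -8040/3091 - 9 = -35859/3091 ≈ -11.601)
(O + 2682) + (-262 - 1*1449) = (-35859/3091 + 2682) + (-262 - 1*1449) = 8254203/3091 + (-262 - 1449) = 8254203/3091 - 1711 = 2965502/3091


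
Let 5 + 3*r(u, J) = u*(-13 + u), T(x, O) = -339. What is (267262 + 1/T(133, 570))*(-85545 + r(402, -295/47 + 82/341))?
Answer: -9083919376054/1017 ≈ -8.9321e+9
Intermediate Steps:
r(u, J) = -5/3 + u*(-13 + u)/3 (r(u, J) = -5/3 + (u*(-13 + u))/3 = -5/3 + u*(-13 + u)/3)
(267262 + 1/T(133, 570))*(-85545 + r(402, -295/47 + 82/341)) = (267262 + 1/(-339))*(-85545 + (-5/3 - 13/3*402 + (⅓)*402²)) = (267262 - 1/339)*(-85545 + (-5/3 - 1742 + (⅓)*161604)) = 90601817*(-85545 + (-5/3 - 1742 + 53868))/339 = 90601817*(-85545 + 156373/3)/339 = (90601817/339)*(-100262/3) = -9083919376054/1017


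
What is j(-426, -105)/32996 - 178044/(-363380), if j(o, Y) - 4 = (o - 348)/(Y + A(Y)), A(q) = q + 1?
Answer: 153550708127/313241009290 ≈ 0.49020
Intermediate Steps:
A(q) = 1 + q
j(o, Y) = 4 + (-348 + o)/(1 + 2*Y) (j(o, Y) = 4 + (o - 348)/(Y + (1 + Y)) = 4 + (-348 + o)/(1 + 2*Y))
j(-426, -105)/32996 - 178044/(-363380) = ((-344 - 426 + 8*(-105))/(1 + 2*(-105)))/32996 - 178044/(-363380) = ((-344 - 426 - 840)/(1 - 210))*(1/32996) - 178044*(-1/363380) = (-1610/(-209))*(1/32996) + 44511/90845 = -1/209*(-1610)*(1/32996) + 44511/90845 = (1610/209)*(1/32996) + 44511/90845 = 805/3448082 + 44511/90845 = 153550708127/313241009290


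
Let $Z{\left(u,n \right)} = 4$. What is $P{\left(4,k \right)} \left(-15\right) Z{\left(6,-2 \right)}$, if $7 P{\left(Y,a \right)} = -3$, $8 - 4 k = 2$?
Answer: $\frac{180}{7} \approx 25.714$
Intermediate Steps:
$k = \frac{3}{2}$ ($k = 2 - \frac{1}{2} = \frac{3}{2} \approx 1.5$)
$P{\left(Y,a \right)} = - \frac{3}{7}$ ($P{\left(Y,a \right)} = \frac{1}{7} \left(-3\right) = - \frac{3}{7}$)
$P{\left(4,k \right)} \left(-15\right) Z{\left(6,-2 \right)} = \left(- \frac{3}{7}\right) \left(-15\right) 4 = \frac{45}{7} \cdot 4 = \frac{180}{7}$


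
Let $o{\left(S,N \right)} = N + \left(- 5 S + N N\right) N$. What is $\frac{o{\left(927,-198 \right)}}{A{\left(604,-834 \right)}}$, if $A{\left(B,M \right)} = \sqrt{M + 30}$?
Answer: $\frac{1140810 i \sqrt{201}}{67} \approx 2.414 \cdot 10^{5} i$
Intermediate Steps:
$A{\left(B,M \right)} = \sqrt{30 + M}$
$o{\left(S,N \right)} = N + N \left(N^{2} - 5 S\right)$ ($o{\left(S,N \right)} = N + \left(- 5 S + N^{2}\right) N = N + \left(N^{2} - 5 S\right) N = N + N \left(N^{2} - 5 S\right)$)
$\frac{o{\left(927,-198 \right)}}{A{\left(604,-834 \right)}} = \frac{\left(-198\right) \left(1 + \left(-198\right)^{2} - 4635\right)}{\sqrt{30 - 834}} = \frac{\left(-198\right) \left(1 + 39204 - 4635\right)}{\sqrt{-804}} = \frac{\left(-198\right) 34570}{2 i \sqrt{201}} = - 6844860 \left(- \frac{i \sqrt{201}}{402}\right) = \frac{1140810 i \sqrt{201}}{67}$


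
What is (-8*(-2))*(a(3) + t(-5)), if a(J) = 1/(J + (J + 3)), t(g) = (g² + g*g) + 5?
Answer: 7936/9 ≈ 881.78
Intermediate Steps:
t(g) = 5 + 2*g² (t(g) = (g² + g²) + 5 = 2*g² + 5 = 5 + 2*g²)
a(J) = 1/(3 + 2*J) (a(J) = 1/(J + (3 + J)) = 1/(3 + 2*J))
(-8*(-2))*(a(3) + t(-5)) = (-8*(-2))*(1/(3 + 2*3) + (5 + 2*(-5)²)) = 16*(1/(3 + 6) + (5 + 2*25)) = 16*(1/9 + (5 + 50)) = 16*(⅑ + 55) = 16*(496/9) = 7936/9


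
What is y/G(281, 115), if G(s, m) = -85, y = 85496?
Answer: -85496/85 ≈ -1005.8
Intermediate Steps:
y/G(281, 115) = 85496/(-85) = 85496*(-1/85) = -85496/85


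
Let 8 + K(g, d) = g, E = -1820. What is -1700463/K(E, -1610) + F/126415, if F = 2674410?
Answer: 43970570325/46217324 ≈ 951.39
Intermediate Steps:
K(g, d) = -8 + g
-1700463/K(E, -1610) + F/126415 = -1700463/(-8 - 1820) + 2674410/126415 = -1700463/(-1828) + 2674410*(1/126415) = -1700463*(-1/1828) + 534882/25283 = 1700463/1828 + 534882/25283 = 43970570325/46217324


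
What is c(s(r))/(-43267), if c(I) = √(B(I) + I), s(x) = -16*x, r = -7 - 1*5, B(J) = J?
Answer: -8*√6/43267 ≈ -0.00045291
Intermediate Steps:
r = -12 (r = -7 - 5 = -12)
c(I) = √2*√I (c(I) = √(I + I) = √(2*I) = √2*√I)
c(s(r))/(-43267) = (√2*√(-16*(-12)))/(-43267) = (√2*√192)*(-1/43267) = (√2*(8*√3))*(-1/43267) = (8*√6)*(-1/43267) = -8*√6/43267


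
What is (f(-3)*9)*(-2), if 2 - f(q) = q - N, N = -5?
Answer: 0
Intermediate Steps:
f(q) = -3 - q (f(q) = 2 - (q - 1*(-5)) = 2 - (q + 5) = 2 - (5 + q) = 2 + (-5 - q) = -3 - q)
(f(-3)*9)*(-2) = ((-3 - 1*(-3))*9)*(-2) = ((-3 + 3)*9)*(-2) = (0*9)*(-2) = 0*(-2) = 0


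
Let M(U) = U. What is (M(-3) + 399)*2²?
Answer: 1584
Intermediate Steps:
(M(-3) + 399)*2² = (-3 + 399)*2² = 396*4 = 1584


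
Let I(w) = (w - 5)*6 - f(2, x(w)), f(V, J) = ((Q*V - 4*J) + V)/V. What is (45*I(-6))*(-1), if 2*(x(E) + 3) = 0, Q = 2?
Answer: 3375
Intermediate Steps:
x(E) = -3 (x(E) = -3 + (½)*0 = -3 + 0 = -3)
f(V, J) = (-4*J + 3*V)/V (f(V, J) = ((2*V - 4*J) + V)/V = ((-4*J + 2*V) + V)/V = (-4*J + 3*V)/V)
I(w) = -39 + 6*w (I(w) = (w - 5)*6 - (3 - 4*(-3)/2) = (-5 + w)*6 - (3 - 4*(-3)*½) = (-30 + 6*w) - (3 + 6) = (-30 + 6*w) - 1*9 = (-30 + 6*w) - 9 = -39 + 6*w)
(45*I(-6))*(-1) = (45*(-39 + 6*(-6)))*(-1) = (45*(-39 - 36))*(-1) = (45*(-75))*(-1) = -3375*(-1) = 3375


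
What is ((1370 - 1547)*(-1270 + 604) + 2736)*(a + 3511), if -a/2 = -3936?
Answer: 1372994694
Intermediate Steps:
a = 7872 (a = -2*(-3936) = 7872)
((1370 - 1547)*(-1270 + 604) + 2736)*(a + 3511) = ((1370 - 1547)*(-1270 + 604) + 2736)*(7872 + 3511) = (-177*(-666) + 2736)*11383 = (117882 + 2736)*11383 = 120618*11383 = 1372994694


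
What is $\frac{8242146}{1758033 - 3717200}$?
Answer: $- \frac{8242146}{1959167} \approx -4.207$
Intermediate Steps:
$\frac{8242146}{1758033 - 3717200} = \frac{8242146}{-1959167} = 8242146 \left(- \frac{1}{1959167}\right) = - \frac{8242146}{1959167}$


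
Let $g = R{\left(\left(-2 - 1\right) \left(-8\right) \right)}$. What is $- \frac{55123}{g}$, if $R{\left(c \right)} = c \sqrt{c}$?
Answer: $- \frac{55123 \sqrt{6}}{288} \approx -468.83$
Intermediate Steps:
$R{\left(c \right)} = c^{\frac{3}{2}}$
$g = 48 \sqrt{6}$ ($g = \left(\left(-2 - 1\right) \left(-8\right)\right)^{\frac{3}{2}} = \left(\left(-3\right) \left(-8\right)\right)^{\frac{3}{2}} = 24^{\frac{3}{2}} = 48 \sqrt{6} \approx 117.58$)
$- \frac{55123}{g} = - \frac{55123}{48 \sqrt{6}} = - 55123 \frac{\sqrt{6}}{288} = - \frac{55123 \sqrt{6}}{288}$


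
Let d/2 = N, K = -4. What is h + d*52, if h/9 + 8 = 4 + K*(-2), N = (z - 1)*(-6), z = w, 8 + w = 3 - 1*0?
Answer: 3780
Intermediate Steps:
w = -5 (w = -8 + (3 - 1*0) = -8 + (3 + 0) = -8 + 3 = -5)
z = -5
N = 36 (N = (-5 - 1)*(-6) = -6*(-6) = 36)
h = 36 (h = -72 + 9*(4 - 4*(-2)) = -72 + 9*(4 + 8) = -72 + 9*12 = -72 + 108 = 36)
d = 72 (d = 2*36 = 72)
h + d*52 = 36 + 72*52 = 36 + 3744 = 3780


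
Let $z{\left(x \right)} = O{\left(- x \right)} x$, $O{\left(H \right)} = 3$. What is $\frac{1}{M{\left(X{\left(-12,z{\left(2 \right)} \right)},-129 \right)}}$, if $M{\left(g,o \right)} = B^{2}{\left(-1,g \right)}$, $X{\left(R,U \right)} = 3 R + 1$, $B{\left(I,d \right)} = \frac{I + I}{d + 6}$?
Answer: $\frac{841}{4} \approx 210.25$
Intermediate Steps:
$z{\left(x \right)} = 3 x$
$B{\left(I,d \right)} = \frac{2 I}{6 + d}$
$X{\left(R,U \right)} = 1 + 3 R$
$M{\left(g,o \right)} = \frac{4}{\left(6 + g\right)^{2}}$ ($M{\left(g,o \right)} = \left(2 \left(-1\right) \frac{1}{6 + g}\right)^{2} = \left(- \frac{2}{6 + g}\right)^{2} = \frac{4}{\left(6 + g\right)^{2}}$)
$\frac{1}{M{\left(X{\left(-12,z{\left(2 \right)} \right)},-129 \right)}} = \frac{1}{4 \frac{1}{\left(6 + \left(1 + 3 \left(-12\right)\right)\right)^{2}}} = \frac{1}{4 \frac{1}{\left(6 + \left(1 - 36\right)\right)^{2}}} = \frac{1}{4 \frac{1}{\left(6 - 35\right)^{2}}} = \frac{1}{4 \cdot \frac{1}{841}} = \frac{1}{\frac{4}{841}} = \frac{841}{4}$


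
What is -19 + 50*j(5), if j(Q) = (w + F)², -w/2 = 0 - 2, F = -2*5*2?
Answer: 12781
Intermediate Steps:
F = -20 (F = -10*2 = -20)
w = 4 (w = -2*(0 - 2) = -2*(-2) = 4)
j(Q) = 256 (j(Q) = (4 - 20)² = (-16)² = 256)
-19 + 50*j(5) = -19 + 50*256 = -19 + 12800 = 12781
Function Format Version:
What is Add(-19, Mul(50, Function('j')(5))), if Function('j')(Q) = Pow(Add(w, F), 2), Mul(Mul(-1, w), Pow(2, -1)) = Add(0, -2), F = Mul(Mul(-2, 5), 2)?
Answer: 12781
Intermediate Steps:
F = -20 (F = Mul(-10, 2) = -20)
w = 4 (w = Mul(-2, Add(0, -2)) = Mul(-2, -2) = 4)
Function('j')(Q) = 256 (Function('j')(Q) = Pow(Add(4, -20), 2) = Pow(-16, 2) = 256)
Add(-19, Mul(50, Function('j')(5))) = Add(-19, Mul(50, 256)) = Add(-19, 12800) = 12781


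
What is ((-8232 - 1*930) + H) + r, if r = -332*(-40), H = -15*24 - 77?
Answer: 3681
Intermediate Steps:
H = -437 (H = -360 - 77 = -437)
r = 13280
((-8232 - 1*930) + H) + r = ((-8232 - 1*930) - 437) + 13280 = ((-8232 - 930) - 437) + 13280 = (-9162 - 437) + 13280 = -9599 + 13280 = 3681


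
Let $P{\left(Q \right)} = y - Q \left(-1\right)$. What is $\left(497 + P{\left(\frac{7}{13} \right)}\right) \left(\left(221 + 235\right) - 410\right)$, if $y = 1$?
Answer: $\frac{298126}{13} \approx 22933.0$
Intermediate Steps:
$P{\left(Q \right)} = 1 + Q$ ($P{\left(Q \right)} = 1 - Q \left(-1\right) = 1 - - Q = 1 + Q$)
$\left(497 + P{\left(\frac{7}{13} \right)}\right) \left(\left(221 + 235\right) - 410\right) = \left(497 + \left(1 + \frac{7}{13}\right)\right) \left(\left(221 + 235\right) - 410\right) = \left(497 + \left(1 + 7 \cdot \frac{1}{13}\right)\right) \left(456 - 410\right) = \left(497 + \left(1 + \frac{7}{13}\right)\right) 46 = \left(497 + \frac{20}{13}\right) 46 = \frac{6481}{13} \cdot 46 = \frac{298126}{13}$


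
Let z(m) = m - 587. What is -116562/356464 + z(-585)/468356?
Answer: -6876285985/20869006648 ≈ -0.32950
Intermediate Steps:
z(m) = -587 + m
-116562/356464 + z(-585)/468356 = -116562/356464 + (-587 - 585)/468356 = -116562*1/356464 - 1172*1/468356 = -58281/178232 - 293/117089 = -6876285985/20869006648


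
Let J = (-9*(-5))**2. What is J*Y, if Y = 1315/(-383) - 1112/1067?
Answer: -3703727025/408661 ≈ -9063.1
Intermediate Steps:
J = 2025 (J = 45**2 = 2025)
Y = -1829001/408661 (Y = 1315*(-1/383) - 1112*1/1067 = -1315/383 - 1112/1067 = -1829001/408661 ≈ -4.4756)
J*Y = 2025*(-1829001/408661) = -3703727025/408661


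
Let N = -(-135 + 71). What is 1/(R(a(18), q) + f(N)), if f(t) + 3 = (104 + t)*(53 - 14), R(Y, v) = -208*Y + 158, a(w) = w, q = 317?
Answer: 1/2963 ≈ 0.00033750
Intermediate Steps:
R(Y, v) = 158 - 208*Y
N = 64 (N = -1*(-64) = 64)
f(t) = 4053 + 39*t (f(t) = -3 + (104 + t)*(53 - 14) = -3 + (104 + t)*39 = -3 + (4056 + 39*t) = 4053 + 39*t)
1/(R(a(18), q) + f(N)) = 1/((158 - 208*18) + (4053 + 39*64)) = 1/((158 - 3744) + (4053 + 2496)) = 1/(-3586 + 6549) = 1/2963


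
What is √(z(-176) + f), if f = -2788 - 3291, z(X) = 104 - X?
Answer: I*√5799 ≈ 76.151*I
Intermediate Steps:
f = -6079
√(z(-176) + f) = √((104 - 1*(-176)) - 6079) = √((104 + 176) - 6079) = √(280 - 6079) = √(-5799) = I*√5799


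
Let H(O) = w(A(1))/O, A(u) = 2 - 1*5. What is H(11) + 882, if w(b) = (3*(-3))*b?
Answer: 9729/11 ≈ 884.45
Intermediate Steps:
A(u) = -3 (A(u) = 2 - 5 = -3)
w(b) = -9*b
H(O) = 27/O (H(O) = (-9*(-3))/O = 27/O)
H(11) + 882 = 27/11 + 882 = 9729/11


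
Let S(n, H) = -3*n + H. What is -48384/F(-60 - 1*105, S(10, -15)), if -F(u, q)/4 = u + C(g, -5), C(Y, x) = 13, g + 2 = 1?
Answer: -1512/19 ≈ -79.579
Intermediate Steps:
g = -1 (g = -2 + 1 = -1)
S(n, H) = H - 3*n
F(u, q) = -52 - 4*u (F(u, q) = -4*(u + 13) = -4*(13 + u) = -52 - 4*u)
-48384/F(-60 - 1*105, S(10, -15)) = -48384/(-52 - 4*(-60 - 1*105)) = -48384/(-52 - 4*(-60 - 105)) = -48384/(-52 - 4*(-165)) = -48384/(-52 + 660) = -48384/608 = -48384*1/608 = -1512/19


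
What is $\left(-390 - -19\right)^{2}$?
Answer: $137641$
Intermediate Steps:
$\left(-390 - -19\right)^{2} = \left(-390 + \left(-54 + 73\right)\right)^{2} = \left(-390 + 19\right)^{2} = \left(-371\right)^{2} = 137641$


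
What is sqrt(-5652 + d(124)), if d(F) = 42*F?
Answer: 2*I*sqrt(111) ≈ 21.071*I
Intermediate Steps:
sqrt(-5652 + d(124)) = sqrt(-5652 + 42*124) = sqrt(-5652 + 5208) = sqrt(-444) = 2*I*sqrt(111)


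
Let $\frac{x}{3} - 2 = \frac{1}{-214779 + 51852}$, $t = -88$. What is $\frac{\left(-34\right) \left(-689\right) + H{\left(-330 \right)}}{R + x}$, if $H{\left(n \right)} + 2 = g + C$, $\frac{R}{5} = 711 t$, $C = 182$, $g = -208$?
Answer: $- \frac{1270721982}{16989701707} \approx -0.074794$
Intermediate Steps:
$x = \frac{325853}{54309}$ ($x = 6 + \frac{3}{-214779 + 51852} = 6 + \frac{3}{-162927} = 6 + 3 \left(- \frac{1}{162927}\right) = 6 - \frac{1}{54309} = \frac{325853}{54309} \approx 6.0$)
$R = -312840$ ($R = 5 \cdot 711 \left(-88\right) = 5 \left(-62568\right) = -312840$)
$H{\left(n \right)} = -28$ ($H{\left(n \right)} = -2 + \left(-208 + 182\right) = -2 - 26 = -28$)
$\frac{\left(-34\right) \left(-689\right) + H{\left(-330 \right)}}{R + x} = \frac{\left(-34\right) \left(-689\right) - 28}{-312840 + \frac{325853}{54309}} = \frac{23426 - 28}{- \frac{16989701707}{54309}} = 23398 \left(- \frac{54309}{16989701707}\right) = - \frac{1270721982}{16989701707}$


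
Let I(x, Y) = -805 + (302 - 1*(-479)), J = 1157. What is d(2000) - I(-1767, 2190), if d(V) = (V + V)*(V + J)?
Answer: 12628024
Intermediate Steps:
d(V) = 2*V*(1157 + V) (d(V) = (V + V)*(V + 1157) = (2*V)*(1157 + V) = 2*V*(1157 + V))
I(x, Y) = -24 (I(x, Y) = -805 + (302 + 479) = -805 + 781 = -24)
d(2000) - I(-1767, 2190) = 2*2000*(1157 + 2000) - 1*(-24) = 2*2000*3157 + 24 = 12628000 + 24 = 12628024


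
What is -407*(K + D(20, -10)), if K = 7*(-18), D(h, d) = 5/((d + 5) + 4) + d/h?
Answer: 107041/2 ≈ 53521.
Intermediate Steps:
D(h, d) = 5/(9 + d) + d/h (D(h, d) = 5/((5 + d) + 4) + d/h = 5/(9 + d) + d/h)
K = -126
-407*(K + D(20, -10)) = -407*(-126 + ((-10)² + 5*20 + 9*(-10))/(20*(9 - 10))) = -407*(-126 + (1/20)*(100 + 100 - 90)/(-1)) = -407*(-126 + (1/20)*(-1)*110) = -407*(-126 - 11/2) = -407*(-263/2) = 107041/2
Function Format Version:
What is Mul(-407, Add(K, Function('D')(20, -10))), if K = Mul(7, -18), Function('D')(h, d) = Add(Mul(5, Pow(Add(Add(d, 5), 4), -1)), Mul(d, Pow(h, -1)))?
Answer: Rational(107041, 2) ≈ 53521.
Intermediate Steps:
Function('D')(h, d) = Add(Mul(5, Pow(Add(9, d), -1)), Mul(d, Pow(h, -1))) (Function('D')(h, d) = Add(Mul(5, Pow(Add(Add(5, d), 4), -1)), Mul(d, Pow(h, -1))) = Add(Mul(5, Pow(Add(9, d), -1)), Mul(d, Pow(h, -1))))
K = -126
Mul(-407, Add(K, Function('D')(20, -10))) = Mul(-407, Add(-126, Mul(Pow(20, -1), Pow(Add(9, -10), -1), Add(Pow(-10, 2), Mul(5, 20), Mul(9, -10))))) = Mul(-407, Add(-126, Mul(Rational(1, 20), Pow(-1, -1), Add(100, 100, -90)))) = Mul(-407, Add(-126, Mul(Rational(1, 20), -1, 110))) = Mul(-407, Add(-126, Rational(-11, 2))) = Mul(-407, Rational(-263, 2)) = Rational(107041, 2)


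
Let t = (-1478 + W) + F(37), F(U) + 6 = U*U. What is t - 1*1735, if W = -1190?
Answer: -3040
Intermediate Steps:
F(U) = -6 + U² (F(U) = -6 + U*U = -6 + U²)
t = -1305 (t = (-1478 - 1190) + (-6 + 37²) = -2668 + (-6 + 1369) = -2668 + 1363 = -1305)
t - 1*1735 = -1305 - 1*1735 = -1305 - 1735 = -3040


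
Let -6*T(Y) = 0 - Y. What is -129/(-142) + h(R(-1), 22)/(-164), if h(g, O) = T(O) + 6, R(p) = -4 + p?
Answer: 29675/34932 ≈ 0.84951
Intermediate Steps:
T(Y) = Y/6 (T(Y) = -(0 - Y)/6 = -(-1)*Y/6 = Y/6)
h(g, O) = 6 + O/6 (h(g, O) = O/6 + 6 = 6 + O/6)
-129/(-142) + h(R(-1), 22)/(-164) = -129/(-142) + (6 + (1/6)*22)/(-164) = -129*(-1/142) + (6 + 11/3)*(-1/164) = 129/142 + (29/3)*(-1/164) = 129/142 - 29/492 = 29675/34932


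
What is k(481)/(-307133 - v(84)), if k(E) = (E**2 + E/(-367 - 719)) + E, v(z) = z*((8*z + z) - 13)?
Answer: -251779931/401325870 ≈ -0.62737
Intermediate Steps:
v(z) = z*(-13 + 9*z) (v(z) = z*(9*z - 13) = z*(-13 + 9*z))
k(E) = E**2 + 1085*E/1086 (k(E) = (E**2 + E/(-1086)) + E = (E**2 - E/1086) + E = E**2 + 1085*E/1086)
k(481)/(-307133 - v(84)) = ((1/1086)*481*(1085 + 1086*481))/(-307133 - 84*(-13 + 9*84)) = ((1/1086)*481*(1085 + 522366))/(-307133 - 84*(-13 + 756)) = ((1/1086)*481*523451)/(-307133 - 84*743) = 251779931/(1086*(-307133 - 1*62412)) = 251779931/(1086*(-307133 - 62412)) = (251779931/1086)/(-369545) = (251779931/1086)*(-1/369545) = -251779931/401325870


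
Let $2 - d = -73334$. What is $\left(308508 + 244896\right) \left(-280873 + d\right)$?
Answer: $-114851805948$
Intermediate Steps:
$d = 73336$ ($d = 2 - -73334 = 2 + 73334 = 73336$)
$\left(308508 + 244896\right) \left(-280873 + d\right) = \left(308508 + 244896\right) \left(-280873 + 73336\right) = 553404 \left(-207537\right) = -114851805948$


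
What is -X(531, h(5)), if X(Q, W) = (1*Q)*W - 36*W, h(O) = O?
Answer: -2475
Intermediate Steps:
X(Q, W) = -36*W + Q*W (X(Q, W) = Q*W - 36*W = -36*W + Q*W)
-X(531, h(5)) = -5*(-36 + 531) = -5*495 = -1*2475 = -2475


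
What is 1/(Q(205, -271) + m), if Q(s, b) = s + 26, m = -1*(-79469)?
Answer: 1/79700 ≈ 1.2547e-5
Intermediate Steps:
m = 79469
Q(s, b) = 26 + s
1/(Q(205, -271) + m) = 1/((26 + 205) + 79469) = 1/(231 + 79469) = 1/79700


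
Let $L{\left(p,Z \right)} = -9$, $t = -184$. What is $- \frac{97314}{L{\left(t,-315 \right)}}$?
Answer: $\frac{32438}{3} \approx 10813.0$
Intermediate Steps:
$- \frac{97314}{L{\left(t,-315 \right)}} = - \frac{97314}{-9} = \left(-97314\right) \left(- \frac{1}{9}\right) = \frac{32438}{3}$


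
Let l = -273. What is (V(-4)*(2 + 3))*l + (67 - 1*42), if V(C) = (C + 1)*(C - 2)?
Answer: -24545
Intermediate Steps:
V(C) = (1 + C)*(-2 + C)
(V(-4)*(2 + 3))*l + (67 - 1*42) = ((-2 + (-4)**2 - 1*(-4))*(2 + 3))*(-273) + (67 - 1*42) = ((-2 + 16 + 4)*5)*(-273) + (67 - 42) = (18*5)*(-273) + 25 = 90*(-273) + 25 = -24570 + 25 = -24545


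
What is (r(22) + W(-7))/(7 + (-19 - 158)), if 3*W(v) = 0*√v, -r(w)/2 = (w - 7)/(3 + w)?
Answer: 3/425 ≈ 0.0070588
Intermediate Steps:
r(w) = -2*(-7 + w)/(3 + w) (r(w) = -2*(w - 7)/(3 + w) = -2*(-7 + w)/(3 + w))
W(v) = 0 (W(v) = (0*√v)/3 = (⅓)*0 = 0)
(r(22) + W(-7))/(7 + (-19 - 158)) = (2*(7 - 1*22)/(3 + 22) + 0)/(7 + (-19 - 158)) = (2*(7 - 22)/25 + 0)/(7 - 177) = (2*(1/25)*(-15) + 0)/(-170) = (-6/5 + 0)*(-1/170) = -6/5*(-1/170) = 3/425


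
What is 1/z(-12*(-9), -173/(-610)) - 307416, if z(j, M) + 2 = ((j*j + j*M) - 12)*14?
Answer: -15335206760383/49884218 ≈ -3.0742e+5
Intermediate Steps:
z(j, M) = -170 + 14*j² + 14*M*j (z(j, M) = -2 + ((j*j + j*M) - 12)*14 = -2 + ((j² + M*j) - 12)*14 = -2 + (-12 + j² + M*j)*14 = -2 + (-168 + 14*j² + 14*M*j) = -170 + 14*j² + 14*M*j)
1/z(-12*(-9), -173/(-610)) - 307416 = 1/(-170 + 14*(-12*(-9))² + 14*(-173/(-610))*(-12*(-9))) - 307416 = 1/(-170 + 14*108² + 14*(-173*(-1/610))*108) - 307416 = 1/(-170 + 14*11664 + 14*(173/610)*108) - 307416 = 1/(-170 + 163296 + 130788/305) - 307416 = 1/(49884218/305) - 307416 = 305/49884218 - 307416 = -15335206760383/49884218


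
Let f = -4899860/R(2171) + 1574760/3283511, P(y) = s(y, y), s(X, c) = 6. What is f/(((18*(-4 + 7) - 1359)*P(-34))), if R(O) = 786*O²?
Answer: -26444449299815/432932061826588779 ≈ -6.1082e-5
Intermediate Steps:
P(y) = 6
f = 264444492998150/552914510634213 (f = -4899860/(786*2171²) + 1574760/3283511 = -4899860/(786*4713241) + 1574760*(1/3283511) = -4899860/3704607426 + 143160/298501 = -4899860*1/3704607426 + 143160/298501 = -2449930/1852303713 + 143160/298501 = 264444492998150/552914510634213 ≈ 0.47827)
f/(((18*(-4 + 7) - 1359)*P(-34))) = 264444492998150/(552914510634213*(((18*(-4 + 7) - 1359)*6))) = 264444492998150/(552914510634213*(((18*3 - 1359)*6))) = 264444492998150/(552914510634213*(((54 - 1359)*6))) = 264444492998150/(552914510634213*((-1305*6))) = (264444492998150/552914510634213)/(-7830) = (264444492998150/552914510634213)*(-1/7830) = -26444449299815/432932061826588779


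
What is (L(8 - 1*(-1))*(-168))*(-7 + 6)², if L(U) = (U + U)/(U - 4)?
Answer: -3024/5 ≈ -604.80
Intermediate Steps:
L(U) = 2*U/(-4 + U) (L(U) = (2*U)/(-4 + U) = 2*U/(-4 + U))
(L(8 - 1*(-1))*(-168))*(-7 + 6)² = ((2*(8 - 1*(-1))/(-4 + (8 - 1*(-1))))*(-168))*(-7 + 6)² = ((2*(8 + 1)/(-4 + (8 + 1)))*(-168))*(-1)² = ((2*9/(-4 + 9))*(-168))*1 = ((2*9/5)*(-168))*1 = ((2*9*(⅕))*(-168))*1 = ((18/5)*(-168))*1 = -3024/5*1 = -3024/5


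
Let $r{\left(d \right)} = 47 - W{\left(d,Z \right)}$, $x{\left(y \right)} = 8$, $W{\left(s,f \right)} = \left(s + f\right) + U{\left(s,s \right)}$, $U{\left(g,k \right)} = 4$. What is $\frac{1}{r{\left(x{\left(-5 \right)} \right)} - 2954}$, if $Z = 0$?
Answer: $- \frac{1}{2919} \approx -0.00034258$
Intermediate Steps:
$W{\left(s,f \right)} = 4 + f + s$ ($W{\left(s,f \right)} = \left(s + f\right) + 4 = \left(f + s\right) + 4 = 4 + f + s$)
$r{\left(d \right)} = 43 - d$ ($r{\left(d \right)} = 47 - \left(4 + 0 + d\right) = 47 - \left(4 + d\right) = 43 - d$)
$\frac{1}{r{\left(x{\left(-5 \right)} \right)} - 2954} = \frac{1}{\left(43 - 8\right) - 2954} = \frac{1}{35 - 2954} = \frac{1}{-2919} = - \frac{1}{2919}$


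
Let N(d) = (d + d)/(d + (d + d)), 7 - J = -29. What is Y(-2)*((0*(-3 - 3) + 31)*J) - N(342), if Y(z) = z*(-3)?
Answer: 20086/3 ≈ 6695.3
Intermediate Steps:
J = 36 (J = 7 - 1*(-29) = 7 + 29 = 36)
Y(z) = -3*z
N(d) = 2/3 (N(d) = (2*d)/(d + 2*d) = (2*d)/((3*d)) = (2*d)*(1/(3*d)) = 2/3)
Y(-2)*((0*(-3 - 3) + 31)*J) - N(342) = (-3*(-2))*((0*(-3 - 3) + 31)*36) - 1*2/3 = 6*((0*(-6) + 31)*36) - 2/3 = 6*((0 + 31)*36) - 2/3 = 6*(31*36) - 2/3 = 6*1116 - 2/3 = 6696 - 2/3 = 20086/3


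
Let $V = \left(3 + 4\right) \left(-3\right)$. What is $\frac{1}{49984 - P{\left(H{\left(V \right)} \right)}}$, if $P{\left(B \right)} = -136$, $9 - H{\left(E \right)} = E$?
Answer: $\frac{1}{50120} \approx 1.9952 \cdot 10^{-5}$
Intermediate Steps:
$V = -21$ ($V = 7 \left(-3\right) = -21$)
$H{\left(E \right)} = 9 - E$
$\frac{1}{49984 - P{\left(H{\left(V \right)} \right)}} = \frac{1}{49984 - -136} = \frac{1}{49984 + 136} = \frac{1}{50120}$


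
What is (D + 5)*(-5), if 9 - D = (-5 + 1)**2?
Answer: 10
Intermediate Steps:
D = -7 (D = 9 - (-5 + 1)**2 = 9 - 1*(-4)**2 = 9 - 1*16 = 9 - 16 = -7)
(D + 5)*(-5) = (-7 + 5)*(-5) = -2*(-5) = 10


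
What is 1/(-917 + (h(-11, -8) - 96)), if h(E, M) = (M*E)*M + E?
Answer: -1/1728 ≈ -0.00057870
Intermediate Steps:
h(E, M) = E + E*M² (h(E, M) = (E*M)*M + E = E*M² + E = E + E*M²)
1/(-917 + (h(-11, -8) - 96)) = 1/(-917 + (-11*(1 + (-8)²) - 96)) = 1/(-917 + (-11*(1 + 64) - 96)) = 1/(-917 + (-11*65 - 96)) = 1/(-917 + (-715 - 96)) = 1/(-917 - 811) = 1/(-1728) = -1/1728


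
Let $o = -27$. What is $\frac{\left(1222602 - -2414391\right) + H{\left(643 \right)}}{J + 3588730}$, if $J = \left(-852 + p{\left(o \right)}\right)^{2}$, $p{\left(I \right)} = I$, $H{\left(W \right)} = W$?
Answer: $\frac{3637636}{4361371} \approx 0.83406$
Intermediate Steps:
$J = 772641$ ($J = \left(-852 - 27\right)^{2} = \left(-879\right)^{2} = 772641$)
$\frac{\left(1222602 - -2414391\right) + H{\left(643 \right)}}{J + 3588730} = \frac{\left(1222602 - -2414391\right) + 643}{772641 + 3588730} = \frac{\left(1222602 + 2414391\right) + 643}{4361371} = \left(3636993 + 643\right) \frac{1}{4361371} = 3637636 \cdot \frac{1}{4361371} = \frac{3637636}{4361371}$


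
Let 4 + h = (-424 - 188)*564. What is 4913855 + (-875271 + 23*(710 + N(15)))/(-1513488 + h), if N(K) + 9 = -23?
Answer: 9133186593977/1858660 ≈ 4.9139e+6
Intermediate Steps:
N(K) = -32 (N(K) = -9 - 23 = -32)
h = -345172 (h = -4 + (-424 - 188)*564 = -4 - 612*564 = -4 - 345168 = -345172)
4913855 + (-875271 + 23*(710 + N(15)))/(-1513488 + h) = 4913855 + (-875271 + 23*(710 - 32))/(-1513488 - 345172) = 4913855 + (-875271 + 23*678)/(-1858660) = 4913855 + (-875271 + 15594)*(-1/1858660) = 4913855 - 859677*(-1/1858660) = 4913855 + 859677/1858660 = 9133186593977/1858660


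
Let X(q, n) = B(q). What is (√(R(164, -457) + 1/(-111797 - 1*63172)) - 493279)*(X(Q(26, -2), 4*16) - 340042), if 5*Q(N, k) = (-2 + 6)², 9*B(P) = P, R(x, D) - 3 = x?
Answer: 7548093104846/45 - 15301874*√568062559502/2624535 ≈ 1.6773e+11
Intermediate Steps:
R(x, D) = 3 + x
B(P) = P/9
Q(N, k) = 16/5 (Q(N, k) = (-2 + 6)²/5 = (⅕)*4² = (⅕)*16 = 16/5)
X(q, n) = q/9
(√(R(164, -457) + 1/(-111797 - 1*63172)) - 493279)*(X(Q(26, -2), 4*16) - 340042) = (√((3 + 164) + 1/(-111797 - 1*63172)) - 493279)*((⅑)*(16/5) - 340042) = (√(167 + 1/(-111797 - 63172)) - 493279)*(16/45 - 340042) = (√(167 + 1/(-174969)) - 493279)*(-15301874/45) = (√(167 - 1/174969) - 493279)*(-15301874/45) = (√(29219822/174969) - 493279)*(-15301874/45) = (√568062559502/58323 - 493279)*(-15301874/45) = (-493279 + √568062559502/58323)*(-15301874/45) = 7548093104846/45 - 15301874*√568062559502/2624535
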